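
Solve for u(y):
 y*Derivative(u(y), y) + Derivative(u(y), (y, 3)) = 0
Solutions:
 u(y) = C1 + Integral(C2*airyai(-y) + C3*airybi(-y), y)


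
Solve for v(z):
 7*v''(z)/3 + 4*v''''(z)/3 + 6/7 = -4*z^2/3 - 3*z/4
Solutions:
 v(z) = C1 + C2*z + C3*sin(sqrt(7)*z/2) + C4*cos(sqrt(7)*z/2) - z^4/21 - 3*z^3/56 + z^2/7


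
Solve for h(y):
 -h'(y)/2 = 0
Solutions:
 h(y) = C1


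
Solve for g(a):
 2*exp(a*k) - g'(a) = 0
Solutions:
 g(a) = C1 + 2*exp(a*k)/k


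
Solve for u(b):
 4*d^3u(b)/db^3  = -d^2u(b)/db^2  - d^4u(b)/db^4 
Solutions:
 u(b) = C1 + C2*b + C3*exp(b*(-2 + sqrt(3))) + C4*exp(-b*(sqrt(3) + 2))


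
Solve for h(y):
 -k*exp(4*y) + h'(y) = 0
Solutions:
 h(y) = C1 + k*exp(4*y)/4


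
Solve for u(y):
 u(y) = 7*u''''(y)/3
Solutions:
 u(y) = C1*exp(-3^(1/4)*7^(3/4)*y/7) + C2*exp(3^(1/4)*7^(3/4)*y/7) + C3*sin(3^(1/4)*7^(3/4)*y/7) + C4*cos(3^(1/4)*7^(3/4)*y/7)


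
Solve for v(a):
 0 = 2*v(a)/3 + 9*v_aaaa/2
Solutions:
 v(a) = (C1*sin(3^(1/4)*a/3) + C2*cos(3^(1/4)*a/3))*exp(-3^(1/4)*a/3) + (C3*sin(3^(1/4)*a/3) + C4*cos(3^(1/4)*a/3))*exp(3^(1/4)*a/3)


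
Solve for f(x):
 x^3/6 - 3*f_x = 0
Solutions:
 f(x) = C1 + x^4/72


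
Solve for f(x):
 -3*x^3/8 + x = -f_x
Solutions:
 f(x) = C1 + 3*x^4/32 - x^2/2


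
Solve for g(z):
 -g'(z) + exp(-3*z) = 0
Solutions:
 g(z) = C1 - exp(-3*z)/3


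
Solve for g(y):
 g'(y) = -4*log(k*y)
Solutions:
 g(y) = C1 - 4*y*log(k*y) + 4*y


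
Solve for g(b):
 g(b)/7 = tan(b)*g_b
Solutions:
 g(b) = C1*sin(b)^(1/7)


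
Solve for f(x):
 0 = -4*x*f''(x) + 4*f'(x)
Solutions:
 f(x) = C1 + C2*x^2


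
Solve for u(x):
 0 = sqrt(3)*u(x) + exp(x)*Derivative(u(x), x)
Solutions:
 u(x) = C1*exp(sqrt(3)*exp(-x))


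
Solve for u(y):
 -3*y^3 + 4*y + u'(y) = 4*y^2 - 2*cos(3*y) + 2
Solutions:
 u(y) = C1 + 3*y^4/4 + 4*y^3/3 - 2*y^2 + 2*y - 2*sin(3*y)/3


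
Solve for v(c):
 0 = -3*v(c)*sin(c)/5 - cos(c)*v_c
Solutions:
 v(c) = C1*cos(c)^(3/5)


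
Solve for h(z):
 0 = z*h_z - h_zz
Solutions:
 h(z) = C1 + C2*erfi(sqrt(2)*z/2)


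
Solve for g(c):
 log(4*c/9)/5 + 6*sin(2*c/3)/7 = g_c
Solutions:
 g(c) = C1 + c*log(c)/5 - 2*c*log(3)/5 - c/5 + 2*c*log(2)/5 - 9*cos(2*c/3)/7


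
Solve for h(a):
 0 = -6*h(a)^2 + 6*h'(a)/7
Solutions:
 h(a) = -1/(C1 + 7*a)


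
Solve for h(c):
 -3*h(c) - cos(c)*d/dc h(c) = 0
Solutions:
 h(c) = C1*(sin(c) - 1)^(3/2)/(sin(c) + 1)^(3/2)


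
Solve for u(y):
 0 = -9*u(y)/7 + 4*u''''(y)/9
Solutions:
 u(y) = C1*exp(-3*sqrt(2)*7^(3/4)*y/14) + C2*exp(3*sqrt(2)*7^(3/4)*y/14) + C3*sin(3*sqrt(2)*7^(3/4)*y/14) + C4*cos(3*sqrt(2)*7^(3/4)*y/14)


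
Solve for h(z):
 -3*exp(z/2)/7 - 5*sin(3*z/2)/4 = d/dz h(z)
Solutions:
 h(z) = C1 - 6*exp(z/2)/7 + 5*cos(3*z/2)/6


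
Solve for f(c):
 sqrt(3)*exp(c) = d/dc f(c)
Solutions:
 f(c) = C1 + sqrt(3)*exp(c)


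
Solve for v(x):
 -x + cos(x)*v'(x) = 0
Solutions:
 v(x) = C1 + Integral(x/cos(x), x)


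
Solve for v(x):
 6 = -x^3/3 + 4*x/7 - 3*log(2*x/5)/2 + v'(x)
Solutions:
 v(x) = C1 + x^4/12 - 2*x^2/7 + 3*x*log(x)/2 - 2*x*log(5) + x*log(2) + x*log(10)/2 + 9*x/2


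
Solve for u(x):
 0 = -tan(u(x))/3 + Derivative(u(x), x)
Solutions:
 u(x) = pi - asin(C1*exp(x/3))
 u(x) = asin(C1*exp(x/3))


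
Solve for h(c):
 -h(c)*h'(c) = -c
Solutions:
 h(c) = -sqrt(C1 + c^2)
 h(c) = sqrt(C1 + c^2)


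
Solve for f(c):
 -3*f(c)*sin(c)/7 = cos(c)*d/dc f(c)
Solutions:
 f(c) = C1*cos(c)^(3/7)


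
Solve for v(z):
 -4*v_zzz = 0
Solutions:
 v(z) = C1 + C2*z + C3*z^2


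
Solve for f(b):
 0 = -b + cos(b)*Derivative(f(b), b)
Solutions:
 f(b) = C1 + Integral(b/cos(b), b)


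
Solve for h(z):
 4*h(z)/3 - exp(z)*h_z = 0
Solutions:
 h(z) = C1*exp(-4*exp(-z)/3)


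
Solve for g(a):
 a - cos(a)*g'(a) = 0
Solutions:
 g(a) = C1 + Integral(a/cos(a), a)


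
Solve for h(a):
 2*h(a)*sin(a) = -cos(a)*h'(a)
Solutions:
 h(a) = C1*cos(a)^2


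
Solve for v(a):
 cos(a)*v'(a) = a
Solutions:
 v(a) = C1 + Integral(a/cos(a), a)


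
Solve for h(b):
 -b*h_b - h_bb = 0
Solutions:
 h(b) = C1 + C2*erf(sqrt(2)*b/2)


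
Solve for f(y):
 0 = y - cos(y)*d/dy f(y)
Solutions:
 f(y) = C1 + Integral(y/cos(y), y)


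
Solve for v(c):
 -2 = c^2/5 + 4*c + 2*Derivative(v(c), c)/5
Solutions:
 v(c) = C1 - c^3/6 - 5*c^2 - 5*c


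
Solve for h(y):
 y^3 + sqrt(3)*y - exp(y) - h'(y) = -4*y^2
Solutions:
 h(y) = C1 + y^4/4 + 4*y^3/3 + sqrt(3)*y^2/2 - exp(y)


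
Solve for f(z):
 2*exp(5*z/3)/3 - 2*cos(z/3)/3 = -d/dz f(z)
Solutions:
 f(z) = C1 - 2*exp(5*z/3)/5 + 2*sin(z/3)


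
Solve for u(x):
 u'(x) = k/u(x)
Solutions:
 u(x) = -sqrt(C1 + 2*k*x)
 u(x) = sqrt(C1 + 2*k*x)


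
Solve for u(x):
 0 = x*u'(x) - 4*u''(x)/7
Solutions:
 u(x) = C1 + C2*erfi(sqrt(14)*x/4)


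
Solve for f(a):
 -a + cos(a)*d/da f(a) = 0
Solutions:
 f(a) = C1 + Integral(a/cos(a), a)


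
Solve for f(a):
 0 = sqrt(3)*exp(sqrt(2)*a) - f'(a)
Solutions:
 f(a) = C1 + sqrt(6)*exp(sqrt(2)*a)/2


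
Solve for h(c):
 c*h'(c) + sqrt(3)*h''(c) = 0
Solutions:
 h(c) = C1 + C2*erf(sqrt(2)*3^(3/4)*c/6)


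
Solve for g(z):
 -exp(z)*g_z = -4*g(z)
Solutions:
 g(z) = C1*exp(-4*exp(-z))


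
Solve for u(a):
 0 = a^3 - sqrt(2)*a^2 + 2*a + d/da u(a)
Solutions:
 u(a) = C1 - a^4/4 + sqrt(2)*a^3/3 - a^2


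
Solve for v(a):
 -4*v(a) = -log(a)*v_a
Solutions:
 v(a) = C1*exp(4*li(a))


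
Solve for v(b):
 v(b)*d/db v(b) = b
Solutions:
 v(b) = -sqrt(C1 + b^2)
 v(b) = sqrt(C1 + b^2)


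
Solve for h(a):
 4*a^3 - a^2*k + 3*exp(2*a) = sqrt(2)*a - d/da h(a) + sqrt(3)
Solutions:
 h(a) = C1 - a^4 + a^3*k/3 + sqrt(2)*a^2/2 + sqrt(3)*a - 3*exp(2*a)/2


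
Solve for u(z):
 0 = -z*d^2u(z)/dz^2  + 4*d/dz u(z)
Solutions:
 u(z) = C1 + C2*z^5


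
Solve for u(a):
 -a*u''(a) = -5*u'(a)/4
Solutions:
 u(a) = C1 + C2*a^(9/4)


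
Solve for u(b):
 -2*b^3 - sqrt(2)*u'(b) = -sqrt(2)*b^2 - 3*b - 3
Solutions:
 u(b) = C1 - sqrt(2)*b^4/4 + b^3/3 + 3*sqrt(2)*b^2/4 + 3*sqrt(2)*b/2


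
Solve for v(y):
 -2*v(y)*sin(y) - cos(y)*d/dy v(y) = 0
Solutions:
 v(y) = C1*cos(y)^2


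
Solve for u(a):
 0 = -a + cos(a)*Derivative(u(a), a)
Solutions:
 u(a) = C1 + Integral(a/cos(a), a)


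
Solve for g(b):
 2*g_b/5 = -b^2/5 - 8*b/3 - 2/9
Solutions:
 g(b) = C1 - b^3/6 - 10*b^2/3 - 5*b/9


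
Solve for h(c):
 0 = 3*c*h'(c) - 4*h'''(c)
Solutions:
 h(c) = C1 + Integral(C2*airyai(6^(1/3)*c/2) + C3*airybi(6^(1/3)*c/2), c)


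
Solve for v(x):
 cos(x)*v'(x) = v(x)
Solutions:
 v(x) = C1*sqrt(sin(x) + 1)/sqrt(sin(x) - 1)


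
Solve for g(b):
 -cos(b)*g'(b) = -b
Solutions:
 g(b) = C1 + Integral(b/cos(b), b)


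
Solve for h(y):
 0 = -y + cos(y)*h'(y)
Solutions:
 h(y) = C1 + Integral(y/cos(y), y)


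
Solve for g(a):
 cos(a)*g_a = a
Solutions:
 g(a) = C1 + Integral(a/cos(a), a)


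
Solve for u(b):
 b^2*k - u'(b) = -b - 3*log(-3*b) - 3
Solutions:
 u(b) = C1 + b^3*k/3 + b^2/2 + 3*b*log(-b) + 3*b*log(3)


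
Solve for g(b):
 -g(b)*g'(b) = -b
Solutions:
 g(b) = -sqrt(C1 + b^2)
 g(b) = sqrt(C1 + b^2)


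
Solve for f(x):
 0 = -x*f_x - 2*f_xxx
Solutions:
 f(x) = C1 + Integral(C2*airyai(-2^(2/3)*x/2) + C3*airybi(-2^(2/3)*x/2), x)


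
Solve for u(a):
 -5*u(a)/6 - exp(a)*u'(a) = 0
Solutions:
 u(a) = C1*exp(5*exp(-a)/6)


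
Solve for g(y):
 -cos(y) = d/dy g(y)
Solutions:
 g(y) = C1 - sin(y)


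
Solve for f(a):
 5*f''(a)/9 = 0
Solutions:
 f(a) = C1 + C2*a


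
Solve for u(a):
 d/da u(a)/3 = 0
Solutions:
 u(a) = C1


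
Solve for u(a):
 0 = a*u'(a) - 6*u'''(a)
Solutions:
 u(a) = C1 + Integral(C2*airyai(6^(2/3)*a/6) + C3*airybi(6^(2/3)*a/6), a)


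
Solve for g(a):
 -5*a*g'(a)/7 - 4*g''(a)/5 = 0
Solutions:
 g(a) = C1 + C2*erf(5*sqrt(14)*a/28)


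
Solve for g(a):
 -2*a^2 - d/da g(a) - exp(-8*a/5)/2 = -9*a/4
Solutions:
 g(a) = C1 - 2*a^3/3 + 9*a^2/8 + 5*exp(-8*a/5)/16


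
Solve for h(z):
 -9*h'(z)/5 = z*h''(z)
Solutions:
 h(z) = C1 + C2/z^(4/5)


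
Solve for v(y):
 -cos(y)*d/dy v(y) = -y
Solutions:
 v(y) = C1 + Integral(y/cos(y), y)


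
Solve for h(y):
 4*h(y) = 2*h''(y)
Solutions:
 h(y) = C1*exp(-sqrt(2)*y) + C2*exp(sqrt(2)*y)


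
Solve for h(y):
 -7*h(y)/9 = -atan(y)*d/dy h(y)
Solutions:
 h(y) = C1*exp(7*Integral(1/atan(y), y)/9)


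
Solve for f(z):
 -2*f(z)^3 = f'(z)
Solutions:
 f(z) = -sqrt(2)*sqrt(-1/(C1 - 2*z))/2
 f(z) = sqrt(2)*sqrt(-1/(C1 - 2*z))/2


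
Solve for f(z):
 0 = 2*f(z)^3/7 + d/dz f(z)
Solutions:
 f(z) = -sqrt(14)*sqrt(-1/(C1 - 2*z))/2
 f(z) = sqrt(14)*sqrt(-1/(C1 - 2*z))/2


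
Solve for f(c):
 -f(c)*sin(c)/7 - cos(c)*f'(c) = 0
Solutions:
 f(c) = C1*cos(c)^(1/7)


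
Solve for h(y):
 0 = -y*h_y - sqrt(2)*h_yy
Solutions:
 h(y) = C1 + C2*erf(2^(1/4)*y/2)


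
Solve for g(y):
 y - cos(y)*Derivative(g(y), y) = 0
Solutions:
 g(y) = C1 + Integral(y/cos(y), y)


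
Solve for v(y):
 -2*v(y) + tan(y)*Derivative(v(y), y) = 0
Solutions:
 v(y) = C1*sin(y)^2


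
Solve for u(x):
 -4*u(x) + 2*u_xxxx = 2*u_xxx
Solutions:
 u(x) = C1*exp(x*(-(17 + 3*sqrt(33))^(1/3) + 2/(17 + 3*sqrt(33))^(1/3) + 4)/6)*sin(sqrt(3)*x*(2/(17 + 3*sqrt(33))^(1/3) + (17 + 3*sqrt(33))^(1/3))/6) + C2*exp(x*(-(17 + 3*sqrt(33))^(1/3) + 2/(17 + 3*sqrt(33))^(1/3) + 4)/6)*cos(sqrt(3)*x*(2/(17 + 3*sqrt(33))^(1/3) + (17 + 3*sqrt(33))^(1/3))/6) + C3*exp(-x) + C4*exp(x*(-2/(17 + 3*sqrt(33))^(1/3) + 2 + (17 + 3*sqrt(33))^(1/3))/3)


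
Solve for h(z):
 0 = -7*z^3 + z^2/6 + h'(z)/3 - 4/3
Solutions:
 h(z) = C1 + 21*z^4/4 - z^3/6 + 4*z


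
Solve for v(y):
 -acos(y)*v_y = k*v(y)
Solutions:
 v(y) = C1*exp(-k*Integral(1/acos(y), y))


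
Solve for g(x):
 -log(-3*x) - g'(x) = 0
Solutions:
 g(x) = C1 - x*log(-x) + x*(1 - log(3))


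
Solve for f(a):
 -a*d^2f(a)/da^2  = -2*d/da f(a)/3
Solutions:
 f(a) = C1 + C2*a^(5/3)


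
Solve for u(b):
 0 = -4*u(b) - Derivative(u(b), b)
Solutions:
 u(b) = C1*exp(-4*b)


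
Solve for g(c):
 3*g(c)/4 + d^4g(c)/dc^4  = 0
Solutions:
 g(c) = (C1*sin(3^(1/4)*c/2) + C2*cos(3^(1/4)*c/2))*exp(-3^(1/4)*c/2) + (C3*sin(3^(1/4)*c/2) + C4*cos(3^(1/4)*c/2))*exp(3^(1/4)*c/2)


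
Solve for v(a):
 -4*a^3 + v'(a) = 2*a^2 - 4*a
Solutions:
 v(a) = C1 + a^4 + 2*a^3/3 - 2*a^2


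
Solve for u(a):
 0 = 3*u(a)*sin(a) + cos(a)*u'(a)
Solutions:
 u(a) = C1*cos(a)^3


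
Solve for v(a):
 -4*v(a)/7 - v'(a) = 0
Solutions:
 v(a) = C1*exp(-4*a/7)


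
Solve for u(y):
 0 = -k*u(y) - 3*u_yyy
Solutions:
 u(y) = C1*exp(3^(2/3)*y*(-k)^(1/3)/3) + C2*exp(y*(-k)^(1/3)*(-3^(2/3) + 3*3^(1/6)*I)/6) + C3*exp(-y*(-k)^(1/3)*(3^(2/3) + 3*3^(1/6)*I)/6)


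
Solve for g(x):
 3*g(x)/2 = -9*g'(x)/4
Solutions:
 g(x) = C1*exp(-2*x/3)


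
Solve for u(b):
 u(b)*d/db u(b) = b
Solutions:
 u(b) = -sqrt(C1 + b^2)
 u(b) = sqrt(C1 + b^2)


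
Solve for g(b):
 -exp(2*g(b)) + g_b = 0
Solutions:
 g(b) = log(-sqrt(-1/(C1 + b))) - log(2)/2
 g(b) = log(-1/(C1 + b))/2 - log(2)/2


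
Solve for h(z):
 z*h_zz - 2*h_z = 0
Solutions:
 h(z) = C1 + C2*z^3


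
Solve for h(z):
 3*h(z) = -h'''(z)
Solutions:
 h(z) = C3*exp(-3^(1/3)*z) + (C1*sin(3^(5/6)*z/2) + C2*cos(3^(5/6)*z/2))*exp(3^(1/3)*z/2)


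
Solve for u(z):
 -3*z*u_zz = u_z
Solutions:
 u(z) = C1 + C2*z^(2/3)


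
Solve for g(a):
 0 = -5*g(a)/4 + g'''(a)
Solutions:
 g(a) = C3*exp(10^(1/3)*a/2) + (C1*sin(10^(1/3)*sqrt(3)*a/4) + C2*cos(10^(1/3)*sqrt(3)*a/4))*exp(-10^(1/3)*a/4)


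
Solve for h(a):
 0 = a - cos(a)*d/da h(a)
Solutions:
 h(a) = C1 + Integral(a/cos(a), a)


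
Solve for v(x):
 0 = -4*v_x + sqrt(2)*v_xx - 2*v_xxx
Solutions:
 v(x) = C1 + (C2*sin(sqrt(30)*x/4) + C3*cos(sqrt(30)*x/4))*exp(sqrt(2)*x/4)


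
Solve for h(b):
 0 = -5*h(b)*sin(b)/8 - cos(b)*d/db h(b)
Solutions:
 h(b) = C1*cos(b)^(5/8)


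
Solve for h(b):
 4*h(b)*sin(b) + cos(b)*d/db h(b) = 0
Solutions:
 h(b) = C1*cos(b)^4


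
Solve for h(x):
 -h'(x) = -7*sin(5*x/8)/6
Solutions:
 h(x) = C1 - 28*cos(5*x/8)/15


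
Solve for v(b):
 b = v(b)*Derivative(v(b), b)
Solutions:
 v(b) = -sqrt(C1 + b^2)
 v(b) = sqrt(C1 + b^2)


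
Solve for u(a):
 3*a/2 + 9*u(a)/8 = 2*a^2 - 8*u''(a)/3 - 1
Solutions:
 u(a) = C1*sin(3*sqrt(3)*a/8) + C2*cos(3*sqrt(3)*a/8) + 16*a^2/9 - 4*a/3 - 2264/243


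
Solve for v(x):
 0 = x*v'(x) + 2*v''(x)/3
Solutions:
 v(x) = C1 + C2*erf(sqrt(3)*x/2)


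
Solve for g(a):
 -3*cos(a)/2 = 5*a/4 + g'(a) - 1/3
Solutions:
 g(a) = C1 - 5*a^2/8 + a/3 - 3*sin(a)/2


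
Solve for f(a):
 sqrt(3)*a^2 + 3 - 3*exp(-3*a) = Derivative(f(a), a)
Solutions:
 f(a) = C1 + sqrt(3)*a^3/3 + 3*a + exp(-3*a)


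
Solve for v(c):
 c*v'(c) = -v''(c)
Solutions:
 v(c) = C1 + C2*erf(sqrt(2)*c/2)


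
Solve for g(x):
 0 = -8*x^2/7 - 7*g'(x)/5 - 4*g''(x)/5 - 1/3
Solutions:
 g(x) = C1 + C2*exp(-7*x/4) - 40*x^3/147 + 160*x^2/343 - 5555*x/7203


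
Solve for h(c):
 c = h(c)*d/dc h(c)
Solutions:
 h(c) = -sqrt(C1 + c^2)
 h(c) = sqrt(C1 + c^2)


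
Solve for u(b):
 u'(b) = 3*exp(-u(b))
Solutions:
 u(b) = log(C1 + 3*b)


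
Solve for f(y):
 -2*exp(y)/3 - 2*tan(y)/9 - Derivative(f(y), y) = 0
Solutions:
 f(y) = C1 - 2*exp(y)/3 + 2*log(cos(y))/9


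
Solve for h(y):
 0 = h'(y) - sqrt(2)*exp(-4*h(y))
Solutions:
 h(y) = log(-I*(C1 + 4*sqrt(2)*y)^(1/4))
 h(y) = log(I*(C1 + 4*sqrt(2)*y)^(1/4))
 h(y) = log(-(C1 + 4*sqrt(2)*y)^(1/4))
 h(y) = log(C1 + 4*sqrt(2)*y)/4


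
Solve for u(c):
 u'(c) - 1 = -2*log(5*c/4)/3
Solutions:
 u(c) = C1 - 2*c*log(c)/3 + c*log(2*10^(1/3)/5) + 5*c/3


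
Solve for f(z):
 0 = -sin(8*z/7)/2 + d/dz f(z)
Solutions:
 f(z) = C1 - 7*cos(8*z/7)/16


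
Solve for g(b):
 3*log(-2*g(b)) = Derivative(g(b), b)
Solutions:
 -Integral(1/(log(-_y) + log(2)), (_y, g(b)))/3 = C1 - b


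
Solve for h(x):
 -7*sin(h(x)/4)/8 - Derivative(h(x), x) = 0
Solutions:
 7*x/8 + 2*log(cos(h(x)/4) - 1) - 2*log(cos(h(x)/4) + 1) = C1


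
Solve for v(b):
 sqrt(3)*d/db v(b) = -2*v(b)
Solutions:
 v(b) = C1*exp(-2*sqrt(3)*b/3)


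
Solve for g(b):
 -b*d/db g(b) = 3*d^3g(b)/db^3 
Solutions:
 g(b) = C1 + Integral(C2*airyai(-3^(2/3)*b/3) + C3*airybi(-3^(2/3)*b/3), b)


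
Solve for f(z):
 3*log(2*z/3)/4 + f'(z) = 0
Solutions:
 f(z) = C1 - 3*z*log(z)/4 - 3*z*log(2)/4 + 3*z/4 + 3*z*log(3)/4


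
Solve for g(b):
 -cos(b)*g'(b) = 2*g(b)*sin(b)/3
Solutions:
 g(b) = C1*cos(b)^(2/3)


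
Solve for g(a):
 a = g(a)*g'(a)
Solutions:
 g(a) = -sqrt(C1 + a^2)
 g(a) = sqrt(C1 + a^2)


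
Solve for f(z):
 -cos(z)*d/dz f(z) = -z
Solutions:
 f(z) = C1 + Integral(z/cos(z), z)


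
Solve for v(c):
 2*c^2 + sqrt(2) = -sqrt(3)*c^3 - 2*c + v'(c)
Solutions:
 v(c) = C1 + sqrt(3)*c^4/4 + 2*c^3/3 + c^2 + sqrt(2)*c


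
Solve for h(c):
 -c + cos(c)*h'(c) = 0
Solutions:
 h(c) = C1 + Integral(c/cos(c), c)


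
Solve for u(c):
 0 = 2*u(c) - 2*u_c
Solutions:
 u(c) = C1*exp(c)


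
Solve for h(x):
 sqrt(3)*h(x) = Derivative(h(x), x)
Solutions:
 h(x) = C1*exp(sqrt(3)*x)


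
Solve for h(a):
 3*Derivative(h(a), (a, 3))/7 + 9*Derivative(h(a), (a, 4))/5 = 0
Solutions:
 h(a) = C1 + C2*a + C3*a^2 + C4*exp(-5*a/21)


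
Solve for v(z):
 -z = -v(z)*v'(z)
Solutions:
 v(z) = -sqrt(C1 + z^2)
 v(z) = sqrt(C1 + z^2)


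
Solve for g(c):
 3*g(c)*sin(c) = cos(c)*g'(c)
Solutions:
 g(c) = C1/cos(c)^3


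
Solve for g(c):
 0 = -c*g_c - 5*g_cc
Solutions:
 g(c) = C1 + C2*erf(sqrt(10)*c/10)


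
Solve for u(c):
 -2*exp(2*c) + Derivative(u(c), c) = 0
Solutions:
 u(c) = C1 + exp(2*c)


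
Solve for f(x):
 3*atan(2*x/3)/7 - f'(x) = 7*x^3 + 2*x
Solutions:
 f(x) = C1 - 7*x^4/4 - x^2 + 3*x*atan(2*x/3)/7 - 9*log(4*x^2 + 9)/28


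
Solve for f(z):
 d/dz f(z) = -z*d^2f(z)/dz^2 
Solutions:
 f(z) = C1 + C2*log(z)


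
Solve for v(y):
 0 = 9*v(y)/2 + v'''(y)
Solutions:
 v(y) = C3*exp(-6^(2/3)*y/2) + (C1*sin(3*2^(2/3)*3^(1/6)*y/4) + C2*cos(3*2^(2/3)*3^(1/6)*y/4))*exp(6^(2/3)*y/4)


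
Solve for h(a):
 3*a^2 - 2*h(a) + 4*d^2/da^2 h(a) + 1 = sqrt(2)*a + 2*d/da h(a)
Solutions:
 h(a) = C1*exp(-a/2) + C2*exp(a) + 3*a^2/2 - 3*a - sqrt(2)*a/2 + sqrt(2)/2 + 19/2


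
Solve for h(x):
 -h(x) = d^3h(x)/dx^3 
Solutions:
 h(x) = C3*exp(-x) + (C1*sin(sqrt(3)*x/2) + C2*cos(sqrt(3)*x/2))*exp(x/2)


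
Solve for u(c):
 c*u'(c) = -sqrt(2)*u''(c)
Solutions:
 u(c) = C1 + C2*erf(2^(1/4)*c/2)


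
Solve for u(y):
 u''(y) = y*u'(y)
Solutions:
 u(y) = C1 + C2*erfi(sqrt(2)*y/2)


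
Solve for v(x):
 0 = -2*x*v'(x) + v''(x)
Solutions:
 v(x) = C1 + C2*erfi(x)


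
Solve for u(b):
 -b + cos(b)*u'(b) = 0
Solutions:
 u(b) = C1 + Integral(b/cos(b), b)


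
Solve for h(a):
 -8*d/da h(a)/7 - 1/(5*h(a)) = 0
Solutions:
 h(a) = -sqrt(C1 - 35*a)/10
 h(a) = sqrt(C1 - 35*a)/10


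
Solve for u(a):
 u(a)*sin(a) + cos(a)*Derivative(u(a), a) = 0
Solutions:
 u(a) = C1*cos(a)


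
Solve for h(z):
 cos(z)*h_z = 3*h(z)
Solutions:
 h(z) = C1*(sin(z) + 1)^(3/2)/(sin(z) - 1)^(3/2)


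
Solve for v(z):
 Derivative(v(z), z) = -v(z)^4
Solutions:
 v(z) = (-3^(2/3) - 3*3^(1/6)*I)*(1/(C1 + z))^(1/3)/6
 v(z) = (-3^(2/3) + 3*3^(1/6)*I)*(1/(C1 + z))^(1/3)/6
 v(z) = (1/(C1 + 3*z))^(1/3)


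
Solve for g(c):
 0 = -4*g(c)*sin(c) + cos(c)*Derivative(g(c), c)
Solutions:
 g(c) = C1/cos(c)^4


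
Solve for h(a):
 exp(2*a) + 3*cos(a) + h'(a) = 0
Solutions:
 h(a) = C1 - exp(2*a)/2 - 3*sin(a)


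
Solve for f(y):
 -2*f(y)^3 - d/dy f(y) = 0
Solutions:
 f(y) = -sqrt(2)*sqrt(-1/(C1 - 2*y))/2
 f(y) = sqrt(2)*sqrt(-1/(C1 - 2*y))/2


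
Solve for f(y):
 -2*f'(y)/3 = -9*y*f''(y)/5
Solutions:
 f(y) = C1 + C2*y^(37/27)


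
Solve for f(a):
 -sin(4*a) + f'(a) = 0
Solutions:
 f(a) = C1 - cos(4*a)/4


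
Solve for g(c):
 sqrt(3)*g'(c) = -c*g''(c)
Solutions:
 g(c) = C1 + C2*c^(1 - sqrt(3))


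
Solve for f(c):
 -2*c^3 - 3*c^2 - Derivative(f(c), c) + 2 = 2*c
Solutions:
 f(c) = C1 - c^4/2 - c^3 - c^2 + 2*c


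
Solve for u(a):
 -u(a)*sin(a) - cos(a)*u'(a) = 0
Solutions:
 u(a) = C1*cos(a)


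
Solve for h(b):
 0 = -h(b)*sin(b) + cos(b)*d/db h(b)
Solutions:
 h(b) = C1/cos(b)


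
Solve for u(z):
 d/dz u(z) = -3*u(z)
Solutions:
 u(z) = C1*exp(-3*z)


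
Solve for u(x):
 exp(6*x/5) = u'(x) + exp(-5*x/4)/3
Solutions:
 u(x) = C1 + 5*exp(6*x/5)/6 + 4*exp(-5*x/4)/15


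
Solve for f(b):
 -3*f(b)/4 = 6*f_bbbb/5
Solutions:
 f(b) = (C1*sin(2^(3/4)*5^(1/4)*b/4) + C2*cos(2^(3/4)*5^(1/4)*b/4))*exp(-2^(3/4)*5^(1/4)*b/4) + (C3*sin(2^(3/4)*5^(1/4)*b/4) + C4*cos(2^(3/4)*5^(1/4)*b/4))*exp(2^(3/4)*5^(1/4)*b/4)


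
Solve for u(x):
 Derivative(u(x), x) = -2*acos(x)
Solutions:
 u(x) = C1 - 2*x*acos(x) + 2*sqrt(1 - x^2)


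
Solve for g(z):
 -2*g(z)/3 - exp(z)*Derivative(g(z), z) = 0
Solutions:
 g(z) = C1*exp(2*exp(-z)/3)


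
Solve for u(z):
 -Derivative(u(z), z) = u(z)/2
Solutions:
 u(z) = C1*exp(-z/2)


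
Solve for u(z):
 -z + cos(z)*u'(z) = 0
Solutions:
 u(z) = C1 + Integral(z/cos(z), z)


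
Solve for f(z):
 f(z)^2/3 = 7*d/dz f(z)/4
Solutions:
 f(z) = -21/(C1 + 4*z)


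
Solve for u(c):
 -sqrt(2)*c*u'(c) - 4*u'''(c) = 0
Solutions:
 u(c) = C1 + Integral(C2*airyai(-sqrt(2)*c/2) + C3*airybi(-sqrt(2)*c/2), c)


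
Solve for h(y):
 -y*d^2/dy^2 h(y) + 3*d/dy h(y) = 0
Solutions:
 h(y) = C1 + C2*y^4


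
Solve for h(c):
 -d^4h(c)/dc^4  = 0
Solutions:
 h(c) = C1 + C2*c + C3*c^2 + C4*c^3


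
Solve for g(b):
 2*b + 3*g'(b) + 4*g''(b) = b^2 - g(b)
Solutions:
 g(b) = b^2 - 8*b + (C1*sin(sqrt(7)*b/8) + C2*cos(sqrt(7)*b/8))*exp(-3*b/8) + 16


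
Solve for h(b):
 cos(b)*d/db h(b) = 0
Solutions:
 h(b) = C1


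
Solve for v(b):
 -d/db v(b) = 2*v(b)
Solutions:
 v(b) = C1*exp(-2*b)


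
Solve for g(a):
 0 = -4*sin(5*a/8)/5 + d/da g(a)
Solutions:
 g(a) = C1 - 32*cos(5*a/8)/25


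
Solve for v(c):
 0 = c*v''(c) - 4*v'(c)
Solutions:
 v(c) = C1 + C2*c^5


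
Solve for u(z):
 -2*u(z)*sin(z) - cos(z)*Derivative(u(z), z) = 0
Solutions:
 u(z) = C1*cos(z)^2


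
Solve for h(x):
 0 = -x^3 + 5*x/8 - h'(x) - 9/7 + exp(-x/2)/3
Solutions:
 h(x) = C1 - x^4/4 + 5*x^2/16 - 9*x/7 - 2*exp(-x/2)/3


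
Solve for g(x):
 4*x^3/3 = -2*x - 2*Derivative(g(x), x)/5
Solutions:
 g(x) = C1 - 5*x^4/6 - 5*x^2/2


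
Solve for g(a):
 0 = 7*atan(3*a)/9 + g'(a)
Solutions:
 g(a) = C1 - 7*a*atan(3*a)/9 + 7*log(9*a^2 + 1)/54


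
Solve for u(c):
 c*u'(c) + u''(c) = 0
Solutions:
 u(c) = C1 + C2*erf(sqrt(2)*c/2)


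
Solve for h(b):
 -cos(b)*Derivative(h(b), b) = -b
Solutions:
 h(b) = C1 + Integral(b/cos(b), b)


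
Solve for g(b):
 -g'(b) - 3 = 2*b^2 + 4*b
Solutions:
 g(b) = C1 - 2*b^3/3 - 2*b^2 - 3*b


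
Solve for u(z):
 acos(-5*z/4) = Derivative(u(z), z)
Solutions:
 u(z) = C1 + z*acos(-5*z/4) + sqrt(16 - 25*z^2)/5


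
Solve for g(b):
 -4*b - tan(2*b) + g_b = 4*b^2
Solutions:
 g(b) = C1 + 4*b^3/3 + 2*b^2 - log(cos(2*b))/2


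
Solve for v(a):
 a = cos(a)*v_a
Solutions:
 v(a) = C1 + Integral(a/cos(a), a)


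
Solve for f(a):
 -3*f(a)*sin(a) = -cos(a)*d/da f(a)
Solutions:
 f(a) = C1/cos(a)^3


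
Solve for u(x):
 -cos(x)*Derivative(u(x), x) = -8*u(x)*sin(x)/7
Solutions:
 u(x) = C1/cos(x)^(8/7)


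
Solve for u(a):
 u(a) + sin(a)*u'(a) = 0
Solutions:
 u(a) = C1*sqrt(cos(a) + 1)/sqrt(cos(a) - 1)


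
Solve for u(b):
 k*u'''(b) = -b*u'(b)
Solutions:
 u(b) = C1 + Integral(C2*airyai(b*(-1/k)^(1/3)) + C3*airybi(b*(-1/k)^(1/3)), b)


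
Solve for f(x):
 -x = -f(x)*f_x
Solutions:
 f(x) = -sqrt(C1 + x^2)
 f(x) = sqrt(C1 + x^2)


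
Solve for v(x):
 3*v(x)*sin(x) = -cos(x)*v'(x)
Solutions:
 v(x) = C1*cos(x)^3


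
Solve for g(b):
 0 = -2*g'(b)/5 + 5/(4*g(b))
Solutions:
 g(b) = -sqrt(C1 + 25*b)/2
 g(b) = sqrt(C1 + 25*b)/2


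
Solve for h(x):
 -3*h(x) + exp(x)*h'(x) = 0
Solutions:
 h(x) = C1*exp(-3*exp(-x))


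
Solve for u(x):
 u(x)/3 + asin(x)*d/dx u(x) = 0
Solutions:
 u(x) = C1*exp(-Integral(1/asin(x), x)/3)


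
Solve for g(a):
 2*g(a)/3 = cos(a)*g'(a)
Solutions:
 g(a) = C1*(sin(a) + 1)^(1/3)/(sin(a) - 1)^(1/3)


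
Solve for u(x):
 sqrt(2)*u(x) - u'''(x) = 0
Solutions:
 u(x) = C3*exp(2^(1/6)*x) + (C1*sin(2^(1/6)*sqrt(3)*x/2) + C2*cos(2^(1/6)*sqrt(3)*x/2))*exp(-2^(1/6)*x/2)


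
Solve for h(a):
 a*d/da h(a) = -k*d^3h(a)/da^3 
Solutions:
 h(a) = C1 + Integral(C2*airyai(a*(-1/k)^(1/3)) + C3*airybi(a*(-1/k)^(1/3)), a)


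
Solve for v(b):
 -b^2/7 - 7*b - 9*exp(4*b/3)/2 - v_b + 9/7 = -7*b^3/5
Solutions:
 v(b) = C1 + 7*b^4/20 - b^3/21 - 7*b^2/2 + 9*b/7 - 27*exp(4*b/3)/8


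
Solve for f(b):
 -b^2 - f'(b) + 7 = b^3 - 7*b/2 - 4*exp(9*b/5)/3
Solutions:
 f(b) = C1 - b^4/4 - b^3/3 + 7*b^2/4 + 7*b + 20*exp(9*b/5)/27


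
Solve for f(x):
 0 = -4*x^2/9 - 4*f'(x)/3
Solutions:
 f(x) = C1 - x^3/9


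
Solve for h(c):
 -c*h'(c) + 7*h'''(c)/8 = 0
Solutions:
 h(c) = C1 + Integral(C2*airyai(2*7^(2/3)*c/7) + C3*airybi(2*7^(2/3)*c/7), c)


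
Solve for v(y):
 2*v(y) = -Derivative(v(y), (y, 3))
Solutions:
 v(y) = C3*exp(-2^(1/3)*y) + (C1*sin(2^(1/3)*sqrt(3)*y/2) + C2*cos(2^(1/3)*sqrt(3)*y/2))*exp(2^(1/3)*y/2)


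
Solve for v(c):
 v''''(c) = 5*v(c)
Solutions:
 v(c) = C1*exp(-5^(1/4)*c) + C2*exp(5^(1/4)*c) + C3*sin(5^(1/4)*c) + C4*cos(5^(1/4)*c)


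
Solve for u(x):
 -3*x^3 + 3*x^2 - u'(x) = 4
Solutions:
 u(x) = C1 - 3*x^4/4 + x^3 - 4*x


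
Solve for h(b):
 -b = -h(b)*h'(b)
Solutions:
 h(b) = -sqrt(C1 + b^2)
 h(b) = sqrt(C1 + b^2)


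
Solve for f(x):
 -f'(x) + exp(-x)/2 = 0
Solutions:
 f(x) = C1 - exp(-x)/2


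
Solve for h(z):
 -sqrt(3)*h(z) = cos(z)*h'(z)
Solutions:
 h(z) = C1*(sin(z) - 1)^(sqrt(3)/2)/(sin(z) + 1)^(sqrt(3)/2)


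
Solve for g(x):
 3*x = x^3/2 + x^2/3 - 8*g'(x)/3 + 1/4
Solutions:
 g(x) = C1 + 3*x^4/64 + x^3/24 - 9*x^2/16 + 3*x/32


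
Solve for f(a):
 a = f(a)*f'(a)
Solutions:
 f(a) = -sqrt(C1 + a^2)
 f(a) = sqrt(C1 + a^2)


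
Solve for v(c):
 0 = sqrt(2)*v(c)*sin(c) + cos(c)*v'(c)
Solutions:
 v(c) = C1*cos(c)^(sqrt(2))


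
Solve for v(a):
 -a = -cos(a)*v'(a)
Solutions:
 v(a) = C1 + Integral(a/cos(a), a)


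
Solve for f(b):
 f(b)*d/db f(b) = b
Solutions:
 f(b) = -sqrt(C1 + b^2)
 f(b) = sqrt(C1 + b^2)


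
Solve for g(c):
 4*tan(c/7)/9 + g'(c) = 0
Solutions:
 g(c) = C1 + 28*log(cos(c/7))/9


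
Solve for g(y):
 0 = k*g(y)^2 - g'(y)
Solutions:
 g(y) = -1/(C1 + k*y)


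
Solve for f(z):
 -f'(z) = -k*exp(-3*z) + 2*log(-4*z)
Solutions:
 f(z) = C1 - k*exp(-3*z)/3 - 2*z*log(-z) + 2*z*(1 - 2*log(2))


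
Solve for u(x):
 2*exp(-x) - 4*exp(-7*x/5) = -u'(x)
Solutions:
 u(x) = C1 + 2*exp(-x) - 20*exp(-7*x/5)/7


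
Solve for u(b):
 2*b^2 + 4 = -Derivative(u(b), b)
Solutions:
 u(b) = C1 - 2*b^3/3 - 4*b


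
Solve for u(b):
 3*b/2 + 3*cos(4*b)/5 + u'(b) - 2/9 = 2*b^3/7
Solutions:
 u(b) = C1 + b^4/14 - 3*b^2/4 + 2*b/9 - 3*sin(4*b)/20


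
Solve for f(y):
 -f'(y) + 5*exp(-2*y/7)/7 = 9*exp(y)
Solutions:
 f(y) = C1 - 9*exp(y) - 5*exp(-2*y/7)/2


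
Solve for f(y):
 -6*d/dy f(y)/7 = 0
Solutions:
 f(y) = C1


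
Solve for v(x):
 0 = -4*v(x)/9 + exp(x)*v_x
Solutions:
 v(x) = C1*exp(-4*exp(-x)/9)


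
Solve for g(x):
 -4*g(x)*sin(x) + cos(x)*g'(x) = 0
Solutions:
 g(x) = C1/cos(x)^4


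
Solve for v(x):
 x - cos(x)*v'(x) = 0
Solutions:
 v(x) = C1 + Integral(x/cos(x), x)


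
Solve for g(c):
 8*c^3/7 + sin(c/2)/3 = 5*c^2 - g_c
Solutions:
 g(c) = C1 - 2*c^4/7 + 5*c^3/3 + 2*cos(c/2)/3


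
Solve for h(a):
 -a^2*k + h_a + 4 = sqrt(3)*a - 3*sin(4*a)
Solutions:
 h(a) = C1 + a^3*k/3 + sqrt(3)*a^2/2 - 4*a + 3*cos(4*a)/4


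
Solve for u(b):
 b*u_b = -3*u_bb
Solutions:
 u(b) = C1 + C2*erf(sqrt(6)*b/6)


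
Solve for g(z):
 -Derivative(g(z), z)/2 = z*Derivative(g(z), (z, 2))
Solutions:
 g(z) = C1 + C2*sqrt(z)


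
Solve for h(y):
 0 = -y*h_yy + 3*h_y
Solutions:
 h(y) = C1 + C2*y^4


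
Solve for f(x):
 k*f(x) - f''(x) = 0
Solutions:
 f(x) = C1*exp(-sqrt(k)*x) + C2*exp(sqrt(k)*x)


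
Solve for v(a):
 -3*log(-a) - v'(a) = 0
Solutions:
 v(a) = C1 - 3*a*log(-a) + 3*a


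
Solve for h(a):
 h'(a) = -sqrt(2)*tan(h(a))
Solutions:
 h(a) = pi - asin(C1*exp(-sqrt(2)*a))
 h(a) = asin(C1*exp(-sqrt(2)*a))


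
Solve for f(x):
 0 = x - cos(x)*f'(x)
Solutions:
 f(x) = C1 + Integral(x/cos(x), x)


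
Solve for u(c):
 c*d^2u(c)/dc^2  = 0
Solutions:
 u(c) = C1 + C2*c


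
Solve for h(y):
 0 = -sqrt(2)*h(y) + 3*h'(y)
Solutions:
 h(y) = C1*exp(sqrt(2)*y/3)


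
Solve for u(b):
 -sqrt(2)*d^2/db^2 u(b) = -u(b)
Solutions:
 u(b) = C1*exp(-2^(3/4)*b/2) + C2*exp(2^(3/4)*b/2)


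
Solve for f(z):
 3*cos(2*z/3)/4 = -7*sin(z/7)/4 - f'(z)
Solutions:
 f(z) = C1 - 9*sin(2*z/3)/8 + 49*cos(z/7)/4


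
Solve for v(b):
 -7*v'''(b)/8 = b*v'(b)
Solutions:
 v(b) = C1 + Integral(C2*airyai(-2*7^(2/3)*b/7) + C3*airybi(-2*7^(2/3)*b/7), b)


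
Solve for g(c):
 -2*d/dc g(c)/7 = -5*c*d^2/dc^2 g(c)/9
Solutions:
 g(c) = C1 + C2*c^(53/35)


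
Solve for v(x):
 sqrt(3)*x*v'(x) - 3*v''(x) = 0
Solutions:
 v(x) = C1 + C2*erfi(sqrt(2)*3^(3/4)*x/6)


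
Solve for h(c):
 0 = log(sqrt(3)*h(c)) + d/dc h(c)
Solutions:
 2*Integral(1/(2*log(_y) + log(3)), (_y, h(c))) = C1 - c


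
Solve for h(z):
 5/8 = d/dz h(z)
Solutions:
 h(z) = C1 + 5*z/8


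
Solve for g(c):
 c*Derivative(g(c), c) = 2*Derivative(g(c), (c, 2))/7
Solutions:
 g(c) = C1 + C2*erfi(sqrt(7)*c/2)


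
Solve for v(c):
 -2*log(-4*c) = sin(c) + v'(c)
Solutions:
 v(c) = C1 - 2*c*log(-c) - 4*c*log(2) + 2*c + cos(c)


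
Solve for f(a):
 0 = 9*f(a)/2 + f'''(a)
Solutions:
 f(a) = C3*exp(-6^(2/3)*a/2) + (C1*sin(3*2^(2/3)*3^(1/6)*a/4) + C2*cos(3*2^(2/3)*3^(1/6)*a/4))*exp(6^(2/3)*a/4)


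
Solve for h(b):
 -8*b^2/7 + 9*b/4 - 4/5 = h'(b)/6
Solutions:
 h(b) = C1 - 16*b^3/7 + 27*b^2/4 - 24*b/5


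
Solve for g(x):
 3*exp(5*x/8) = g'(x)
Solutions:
 g(x) = C1 + 24*exp(5*x/8)/5


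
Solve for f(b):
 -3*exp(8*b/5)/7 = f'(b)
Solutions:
 f(b) = C1 - 15*exp(8*b/5)/56


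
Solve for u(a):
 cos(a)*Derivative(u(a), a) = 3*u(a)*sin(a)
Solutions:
 u(a) = C1/cos(a)^3


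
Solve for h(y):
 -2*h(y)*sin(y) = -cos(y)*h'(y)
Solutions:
 h(y) = C1/cos(y)^2


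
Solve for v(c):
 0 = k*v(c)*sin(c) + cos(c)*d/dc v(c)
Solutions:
 v(c) = C1*exp(k*log(cos(c)))


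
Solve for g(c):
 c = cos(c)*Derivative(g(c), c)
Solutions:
 g(c) = C1 + Integral(c/cos(c), c)


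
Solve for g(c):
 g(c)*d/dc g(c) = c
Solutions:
 g(c) = -sqrt(C1 + c^2)
 g(c) = sqrt(C1 + c^2)


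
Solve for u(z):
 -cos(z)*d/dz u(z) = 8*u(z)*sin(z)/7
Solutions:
 u(z) = C1*cos(z)^(8/7)


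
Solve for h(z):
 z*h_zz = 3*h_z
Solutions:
 h(z) = C1 + C2*z^4


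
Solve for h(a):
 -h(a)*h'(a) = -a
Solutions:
 h(a) = -sqrt(C1 + a^2)
 h(a) = sqrt(C1 + a^2)


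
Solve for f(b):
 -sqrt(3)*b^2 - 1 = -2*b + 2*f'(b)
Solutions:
 f(b) = C1 - sqrt(3)*b^3/6 + b^2/2 - b/2


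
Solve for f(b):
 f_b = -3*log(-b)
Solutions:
 f(b) = C1 - 3*b*log(-b) + 3*b


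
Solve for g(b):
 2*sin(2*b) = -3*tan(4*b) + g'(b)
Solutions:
 g(b) = C1 - 3*log(cos(4*b))/4 - cos(2*b)


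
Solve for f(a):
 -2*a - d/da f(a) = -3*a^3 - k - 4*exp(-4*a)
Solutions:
 f(a) = C1 + 3*a^4/4 - a^2 + a*k - exp(-4*a)


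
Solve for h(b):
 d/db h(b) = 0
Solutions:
 h(b) = C1


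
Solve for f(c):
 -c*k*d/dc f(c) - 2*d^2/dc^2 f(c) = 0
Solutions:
 f(c) = Piecewise((-sqrt(pi)*C1*erf(c*sqrt(k)/2)/sqrt(k) - C2, (k > 0) | (k < 0)), (-C1*c - C2, True))


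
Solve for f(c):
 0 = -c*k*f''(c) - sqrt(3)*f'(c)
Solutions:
 f(c) = C1 + c^(((re(k) - sqrt(3))*re(k) + im(k)^2)/(re(k)^2 + im(k)^2))*(C2*sin(sqrt(3)*log(c)*Abs(im(k))/(re(k)^2 + im(k)^2)) + C3*cos(sqrt(3)*log(c)*im(k)/(re(k)^2 + im(k)^2)))


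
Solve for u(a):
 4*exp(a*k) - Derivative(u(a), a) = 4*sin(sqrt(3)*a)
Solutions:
 u(a) = C1 + 4*sqrt(3)*cos(sqrt(3)*a)/3 + 4*exp(a*k)/k


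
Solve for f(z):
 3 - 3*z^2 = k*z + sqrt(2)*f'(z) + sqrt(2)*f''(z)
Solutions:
 f(z) = C1 + C2*exp(-z) - sqrt(2)*k*z^2/4 + sqrt(2)*k*z/2 - sqrt(2)*z^3/2 + 3*sqrt(2)*z^2/2 - 3*sqrt(2)*z/2


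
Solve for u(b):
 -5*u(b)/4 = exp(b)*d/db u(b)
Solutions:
 u(b) = C1*exp(5*exp(-b)/4)


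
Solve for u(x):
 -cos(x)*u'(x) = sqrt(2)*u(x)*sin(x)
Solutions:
 u(x) = C1*cos(x)^(sqrt(2))


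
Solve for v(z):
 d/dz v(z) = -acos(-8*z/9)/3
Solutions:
 v(z) = C1 - z*acos(-8*z/9)/3 - sqrt(81 - 64*z^2)/24


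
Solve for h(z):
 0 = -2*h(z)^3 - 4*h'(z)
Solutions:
 h(z) = -sqrt(-1/(C1 - z))
 h(z) = sqrt(-1/(C1 - z))


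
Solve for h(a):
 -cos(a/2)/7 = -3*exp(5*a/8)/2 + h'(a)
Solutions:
 h(a) = C1 + 12*exp(5*a/8)/5 - 2*sin(a/2)/7


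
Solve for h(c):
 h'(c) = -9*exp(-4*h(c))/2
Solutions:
 h(c) = log(-I*(C1 - 18*c)^(1/4))
 h(c) = log(I*(C1 - 18*c)^(1/4))
 h(c) = log(-(C1 - 18*c)^(1/4))
 h(c) = log(C1 - 18*c)/4


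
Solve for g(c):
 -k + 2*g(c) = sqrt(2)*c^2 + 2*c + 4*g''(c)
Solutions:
 g(c) = C1*exp(-sqrt(2)*c/2) + C2*exp(sqrt(2)*c/2) + sqrt(2)*c^2/2 + c + k/2 + 2*sqrt(2)


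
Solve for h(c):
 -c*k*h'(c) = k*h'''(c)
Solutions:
 h(c) = C1 + Integral(C2*airyai(-c) + C3*airybi(-c), c)


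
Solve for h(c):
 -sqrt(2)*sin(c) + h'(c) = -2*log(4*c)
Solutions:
 h(c) = C1 - 2*c*log(c) - 4*c*log(2) + 2*c - sqrt(2)*cos(c)


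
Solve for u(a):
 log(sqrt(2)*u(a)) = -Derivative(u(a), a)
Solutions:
 2*Integral(1/(2*log(_y) + log(2)), (_y, u(a))) = C1 - a


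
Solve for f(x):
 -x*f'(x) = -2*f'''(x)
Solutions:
 f(x) = C1 + Integral(C2*airyai(2^(2/3)*x/2) + C3*airybi(2^(2/3)*x/2), x)


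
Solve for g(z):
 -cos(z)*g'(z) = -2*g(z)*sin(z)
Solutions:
 g(z) = C1/cos(z)^2


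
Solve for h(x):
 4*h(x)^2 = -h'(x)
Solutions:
 h(x) = 1/(C1 + 4*x)


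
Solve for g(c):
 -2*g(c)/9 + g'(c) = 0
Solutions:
 g(c) = C1*exp(2*c/9)


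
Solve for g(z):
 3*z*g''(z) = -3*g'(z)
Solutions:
 g(z) = C1 + C2*log(z)


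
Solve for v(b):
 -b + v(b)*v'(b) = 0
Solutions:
 v(b) = -sqrt(C1 + b^2)
 v(b) = sqrt(C1 + b^2)


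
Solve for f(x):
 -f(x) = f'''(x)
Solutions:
 f(x) = C3*exp(-x) + (C1*sin(sqrt(3)*x/2) + C2*cos(sqrt(3)*x/2))*exp(x/2)


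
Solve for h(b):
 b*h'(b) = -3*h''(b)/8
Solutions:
 h(b) = C1 + C2*erf(2*sqrt(3)*b/3)


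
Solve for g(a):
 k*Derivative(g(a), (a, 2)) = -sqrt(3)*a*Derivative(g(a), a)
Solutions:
 g(a) = C1 + C2*sqrt(k)*erf(sqrt(2)*3^(1/4)*a*sqrt(1/k)/2)


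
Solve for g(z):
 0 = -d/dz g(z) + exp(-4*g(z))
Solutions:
 g(z) = log(-I*(C1 + 4*z)^(1/4))
 g(z) = log(I*(C1 + 4*z)^(1/4))
 g(z) = log(-(C1 + 4*z)^(1/4))
 g(z) = log(C1 + 4*z)/4


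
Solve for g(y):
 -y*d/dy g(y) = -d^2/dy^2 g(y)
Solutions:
 g(y) = C1 + C2*erfi(sqrt(2)*y/2)


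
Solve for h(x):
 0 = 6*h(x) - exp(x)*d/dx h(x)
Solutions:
 h(x) = C1*exp(-6*exp(-x))


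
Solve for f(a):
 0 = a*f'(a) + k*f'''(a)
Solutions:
 f(a) = C1 + Integral(C2*airyai(a*(-1/k)^(1/3)) + C3*airybi(a*(-1/k)^(1/3)), a)


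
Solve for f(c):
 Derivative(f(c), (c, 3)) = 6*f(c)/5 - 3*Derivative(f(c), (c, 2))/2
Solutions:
 f(c) = C1*exp(-c*(5*5^(1/3)/(4*sqrt(21) + 19)^(1/3) + 5^(2/3)*(4*sqrt(21) + 19)^(1/3) + 10)/20)*sin(sqrt(3)*5^(1/3)*c*(-5^(1/3)*(4*sqrt(21) + 19)^(1/3) + 5/(4*sqrt(21) + 19)^(1/3))/20) + C2*exp(-c*(5*5^(1/3)/(4*sqrt(21) + 19)^(1/3) + 5^(2/3)*(4*sqrt(21) + 19)^(1/3) + 10)/20)*cos(sqrt(3)*5^(1/3)*c*(-5^(1/3)*(4*sqrt(21) + 19)^(1/3) + 5/(4*sqrt(21) + 19)^(1/3))/20) + C3*exp(c*(-5 + 5*5^(1/3)/(4*sqrt(21) + 19)^(1/3) + 5^(2/3)*(4*sqrt(21) + 19)^(1/3))/10)


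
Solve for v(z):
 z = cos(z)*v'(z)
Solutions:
 v(z) = C1 + Integral(z/cos(z), z)


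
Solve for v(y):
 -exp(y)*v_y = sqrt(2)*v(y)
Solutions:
 v(y) = C1*exp(sqrt(2)*exp(-y))


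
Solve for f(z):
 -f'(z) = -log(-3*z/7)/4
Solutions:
 f(z) = C1 + z*log(-z)/4 + z*(-log(7) - 1 + log(3))/4


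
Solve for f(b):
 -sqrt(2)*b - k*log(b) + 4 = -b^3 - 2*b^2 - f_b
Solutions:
 f(b) = C1 - b^4/4 - 2*b^3/3 + sqrt(2)*b^2/2 + b*k*log(b) - b*k - 4*b


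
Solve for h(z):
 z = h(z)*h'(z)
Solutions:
 h(z) = -sqrt(C1 + z^2)
 h(z) = sqrt(C1 + z^2)


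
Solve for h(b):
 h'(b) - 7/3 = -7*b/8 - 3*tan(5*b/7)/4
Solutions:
 h(b) = C1 - 7*b^2/16 + 7*b/3 + 21*log(cos(5*b/7))/20


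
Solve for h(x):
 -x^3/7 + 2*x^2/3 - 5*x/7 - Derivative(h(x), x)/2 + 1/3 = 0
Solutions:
 h(x) = C1 - x^4/14 + 4*x^3/9 - 5*x^2/7 + 2*x/3


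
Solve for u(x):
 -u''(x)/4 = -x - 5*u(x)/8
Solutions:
 u(x) = C1*exp(-sqrt(10)*x/2) + C2*exp(sqrt(10)*x/2) - 8*x/5


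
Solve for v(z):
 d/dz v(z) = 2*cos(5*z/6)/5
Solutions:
 v(z) = C1 + 12*sin(5*z/6)/25


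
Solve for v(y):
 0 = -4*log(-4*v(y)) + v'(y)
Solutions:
 -Integral(1/(log(-_y) + 2*log(2)), (_y, v(y)))/4 = C1 - y


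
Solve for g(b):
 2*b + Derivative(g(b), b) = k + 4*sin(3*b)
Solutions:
 g(b) = C1 - b^2 + b*k - 4*cos(3*b)/3


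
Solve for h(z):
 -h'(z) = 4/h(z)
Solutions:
 h(z) = -sqrt(C1 - 8*z)
 h(z) = sqrt(C1 - 8*z)


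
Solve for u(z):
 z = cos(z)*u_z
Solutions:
 u(z) = C1 + Integral(z/cos(z), z)


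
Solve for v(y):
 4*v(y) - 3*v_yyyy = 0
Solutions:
 v(y) = C1*exp(-sqrt(2)*3^(3/4)*y/3) + C2*exp(sqrt(2)*3^(3/4)*y/3) + C3*sin(sqrt(2)*3^(3/4)*y/3) + C4*cos(sqrt(2)*3^(3/4)*y/3)


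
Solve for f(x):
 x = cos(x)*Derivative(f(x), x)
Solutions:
 f(x) = C1 + Integral(x/cos(x), x)


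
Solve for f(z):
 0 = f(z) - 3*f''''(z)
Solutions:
 f(z) = C1*exp(-3^(3/4)*z/3) + C2*exp(3^(3/4)*z/3) + C3*sin(3^(3/4)*z/3) + C4*cos(3^(3/4)*z/3)


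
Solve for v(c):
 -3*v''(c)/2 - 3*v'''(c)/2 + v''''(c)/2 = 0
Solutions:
 v(c) = C1 + C2*c + C3*exp(c*(3 - sqrt(21))/2) + C4*exp(c*(3 + sqrt(21))/2)


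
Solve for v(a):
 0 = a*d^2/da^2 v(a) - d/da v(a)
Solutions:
 v(a) = C1 + C2*a^2


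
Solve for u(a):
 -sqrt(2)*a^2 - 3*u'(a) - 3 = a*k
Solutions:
 u(a) = C1 - sqrt(2)*a^3/9 - a^2*k/6 - a


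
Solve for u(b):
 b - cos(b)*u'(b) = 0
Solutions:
 u(b) = C1 + Integral(b/cos(b), b)


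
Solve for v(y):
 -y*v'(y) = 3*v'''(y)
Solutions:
 v(y) = C1 + Integral(C2*airyai(-3^(2/3)*y/3) + C3*airybi(-3^(2/3)*y/3), y)


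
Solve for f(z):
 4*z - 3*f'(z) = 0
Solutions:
 f(z) = C1 + 2*z^2/3


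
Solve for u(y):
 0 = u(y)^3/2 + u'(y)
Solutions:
 u(y) = -sqrt(-1/(C1 - y))
 u(y) = sqrt(-1/(C1 - y))


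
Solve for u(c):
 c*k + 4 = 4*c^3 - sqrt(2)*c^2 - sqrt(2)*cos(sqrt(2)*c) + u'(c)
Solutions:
 u(c) = C1 - c^4 + sqrt(2)*c^3/3 + c^2*k/2 + 4*c + sin(sqrt(2)*c)


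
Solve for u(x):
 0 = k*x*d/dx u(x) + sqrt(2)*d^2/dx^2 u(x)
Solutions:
 u(x) = Piecewise((-2^(3/4)*sqrt(pi)*C1*erf(2^(1/4)*sqrt(k)*x/2)/(2*sqrt(k)) - C2, (k > 0) | (k < 0)), (-C1*x - C2, True))


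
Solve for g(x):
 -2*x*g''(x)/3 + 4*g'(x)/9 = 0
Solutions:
 g(x) = C1 + C2*x^(5/3)


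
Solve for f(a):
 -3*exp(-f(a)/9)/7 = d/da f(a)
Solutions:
 f(a) = 9*log(C1 - a/21)


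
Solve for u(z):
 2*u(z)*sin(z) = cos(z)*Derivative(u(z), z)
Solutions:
 u(z) = C1/cos(z)^2


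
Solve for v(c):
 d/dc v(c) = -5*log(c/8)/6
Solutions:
 v(c) = C1 - 5*c*log(c)/6 + 5*c/6 + 5*c*log(2)/2


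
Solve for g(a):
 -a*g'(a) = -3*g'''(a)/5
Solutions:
 g(a) = C1 + Integral(C2*airyai(3^(2/3)*5^(1/3)*a/3) + C3*airybi(3^(2/3)*5^(1/3)*a/3), a)


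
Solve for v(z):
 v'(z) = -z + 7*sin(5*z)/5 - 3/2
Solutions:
 v(z) = C1 - z^2/2 - 3*z/2 - 7*cos(5*z)/25


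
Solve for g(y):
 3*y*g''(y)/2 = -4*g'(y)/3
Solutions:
 g(y) = C1 + C2*y^(1/9)


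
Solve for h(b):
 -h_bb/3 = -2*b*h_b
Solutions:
 h(b) = C1 + C2*erfi(sqrt(3)*b)


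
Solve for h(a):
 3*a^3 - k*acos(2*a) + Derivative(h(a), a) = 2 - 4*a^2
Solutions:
 h(a) = C1 - 3*a^4/4 - 4*a^3/3 + 2*a + k*(a*acos(2*a) - sqrt(1 - 4*a^2)/2)


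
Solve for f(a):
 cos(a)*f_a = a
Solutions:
 f(a) = C1 + Integral(a/cos(a), a)


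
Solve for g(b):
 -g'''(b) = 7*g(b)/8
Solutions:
 g(b) = C3*exp(-7^(1/3)*b/2) + (C1*sin(sqrt(3)*7^(1/3)*b/4) + C2*cos(sqrt(3)*7^(1/3)*b/4))*exp(7^(1/3)*b/4)


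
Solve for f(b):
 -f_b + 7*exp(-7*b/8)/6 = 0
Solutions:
 f(b) = C1 - 4*exp(-7*b/8)/3


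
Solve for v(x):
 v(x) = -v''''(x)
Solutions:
 v(x) = (C1*sin(sqrt(2)*x/2) + C2*cos(sqrt(2)*x/2))*exp(-sqrt(2)*x/2) + (C3*sin(sqrt(2)*x/2) + C4*cos(sqrt(2)*x/2))*exp(sqrt(2)*x/2)


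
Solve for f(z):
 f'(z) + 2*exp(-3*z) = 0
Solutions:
 f(z) = C1 + 2*exp(-3*z)/3


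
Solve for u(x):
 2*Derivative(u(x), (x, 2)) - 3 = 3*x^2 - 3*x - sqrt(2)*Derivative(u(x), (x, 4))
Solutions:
 u(x) = C1 + C2*x + C3*sin(2^(1/4)*x) + C4*cos(2^(1/4)*x) + x^4/8 - x^3/4 + 3*x^2*(1 - sqrt(2))/4


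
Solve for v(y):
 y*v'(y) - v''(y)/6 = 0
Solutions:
 v(y) = C1 + C2*erfi(sqrt(3)*y)


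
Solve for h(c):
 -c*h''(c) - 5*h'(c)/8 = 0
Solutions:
 h(c) = C1 + C2*c^(3/8)


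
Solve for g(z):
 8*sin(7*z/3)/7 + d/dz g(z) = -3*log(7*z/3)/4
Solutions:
 g(z) = C1 - 3*z*log(z)/4 - 3*z*log(7)/4 + 3*z/4 + 3*z*log(3)/4 + 24*cos(7*z/3)/49
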